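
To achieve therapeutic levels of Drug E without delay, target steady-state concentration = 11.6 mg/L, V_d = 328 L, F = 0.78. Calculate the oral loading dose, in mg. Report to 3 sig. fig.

LD = Css × Vd / F = 11.6 × 328 / 0.78 = 4878 mg

4880 mg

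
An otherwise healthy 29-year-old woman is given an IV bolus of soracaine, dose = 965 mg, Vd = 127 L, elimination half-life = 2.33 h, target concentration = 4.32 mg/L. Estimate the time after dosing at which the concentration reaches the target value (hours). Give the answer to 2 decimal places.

1.90 h

C₀ = Dose / Vd = 965.0 / 127 = 7.598 mg/L
k = ln2 / t½ = 0.693147 / 2.33 = 0.2975 h⁻¹
t = ln(C₀ / C) / k = ln(7.598 / 4.32) / 0.2975
  = ln(1.759) / 0.2975 = 0.5647 / 0.2975 = 1.898 h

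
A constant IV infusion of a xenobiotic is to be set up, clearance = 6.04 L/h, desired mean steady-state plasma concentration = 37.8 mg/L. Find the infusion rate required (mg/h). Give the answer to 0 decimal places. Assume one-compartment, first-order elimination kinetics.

228 mg/h

At steady state, infusion rate R₀ = Css × CL = 37.8 × 6.040 = 228.3 mg/h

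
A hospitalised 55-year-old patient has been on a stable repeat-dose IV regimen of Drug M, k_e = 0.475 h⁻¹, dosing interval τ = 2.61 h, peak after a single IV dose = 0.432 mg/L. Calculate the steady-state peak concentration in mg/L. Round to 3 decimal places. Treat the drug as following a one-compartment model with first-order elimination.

e^(−kτ) = e^(−0.4750 × 2.61) = 0.2895
Accumulation ratio R = 1 / (1 − e^(−kτ)) = 1 / (1 − 0.2895) = 1.407
Steady-state peak = C₀ × R = 0.432 × 1.407 = 0.6078 mg/L

0.608 mg/L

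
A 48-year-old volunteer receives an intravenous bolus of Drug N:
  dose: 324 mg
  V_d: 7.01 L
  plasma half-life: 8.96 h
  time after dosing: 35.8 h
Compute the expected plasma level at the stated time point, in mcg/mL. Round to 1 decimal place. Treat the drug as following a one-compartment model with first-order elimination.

C₀ = Dose / Vd = 324.0 / 7.01 = 46.22 mg/L
k = ln2 / t½ = 0.693147 / 8.96 = 0.07736 h⁻¹
C = C₀ · e^(−k·t) = 46.22 × e^(−0.07736 × 35.8)
  = 46.22 × 0.06269 = 2.898 mg/L
(2.898 mg/L = 2.898 mcg/mL)

2.9 mcg/mL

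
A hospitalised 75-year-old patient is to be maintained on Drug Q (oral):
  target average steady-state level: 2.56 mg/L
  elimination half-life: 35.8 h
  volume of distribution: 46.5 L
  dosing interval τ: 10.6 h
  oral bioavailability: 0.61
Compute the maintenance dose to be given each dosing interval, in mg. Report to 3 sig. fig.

40.1 mg

k = ln2 / t½ = 0.693147 / 35.8 = 0.01936 h⁻¹
CL = k × Vd = 0.01936 × 46.5 = 0.9002 L/h
At steady state, F × (Dose/τ) = Css × CL.
Dose = Css × CL × τ / F = 2.56 × 0.9002 × 10.6 / 0.61 = 40.05 mg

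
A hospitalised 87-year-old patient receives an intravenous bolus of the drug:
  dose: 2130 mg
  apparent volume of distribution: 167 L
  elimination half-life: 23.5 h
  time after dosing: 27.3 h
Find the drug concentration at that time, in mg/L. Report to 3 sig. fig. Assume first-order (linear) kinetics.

C₀ = Dose / Vd = 2130 / 167 = 12.75 mg/L
k = ln2 / t½ = 0.693147 / 23.5 = 0.02950 h⁻¹
C = C₀ · e^(−k·t) = 12.75 × e^(−0.02950 × 27.3)
  = 12.75 × 0.4469 = 5.698 mg/L

5.70 mg/L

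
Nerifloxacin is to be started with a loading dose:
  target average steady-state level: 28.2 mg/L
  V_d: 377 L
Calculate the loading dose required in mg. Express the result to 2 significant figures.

LD = Css × Vd = 28.2 × 377 = 10630 mg

11000 mg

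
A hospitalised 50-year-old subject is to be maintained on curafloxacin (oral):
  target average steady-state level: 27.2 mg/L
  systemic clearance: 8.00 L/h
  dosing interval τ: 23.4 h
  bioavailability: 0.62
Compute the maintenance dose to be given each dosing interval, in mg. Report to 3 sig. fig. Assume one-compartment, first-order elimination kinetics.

At steady state, F × (Dose/τ) = Css × CL.
Dose = Css × CL × τ / F = 27.2 × 8.000 × 23.4 / 0.62 = 8213 mg

8210 mg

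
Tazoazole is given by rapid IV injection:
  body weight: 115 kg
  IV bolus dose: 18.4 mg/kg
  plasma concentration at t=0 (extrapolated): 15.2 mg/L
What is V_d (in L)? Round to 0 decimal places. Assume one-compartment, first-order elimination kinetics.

139 L

Dose = 18.4 × 115 = 2116 mg
Vd = Dose / C₀ = 2116 / 15.2 = 139.2 L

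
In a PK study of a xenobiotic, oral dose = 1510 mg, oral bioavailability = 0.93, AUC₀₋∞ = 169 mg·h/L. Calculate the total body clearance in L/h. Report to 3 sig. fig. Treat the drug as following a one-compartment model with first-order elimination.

CL = F·Dose / AUC = 0.93 × 1510 / 169 = 8.309 L/h

8.31 L/h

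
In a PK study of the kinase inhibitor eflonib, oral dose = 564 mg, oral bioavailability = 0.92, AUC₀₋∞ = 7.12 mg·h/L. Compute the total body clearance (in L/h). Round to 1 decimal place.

CL = F·Dose / AUC = 0.92 × 564 / 7.12 = 72.88 L/h

72.9 L/h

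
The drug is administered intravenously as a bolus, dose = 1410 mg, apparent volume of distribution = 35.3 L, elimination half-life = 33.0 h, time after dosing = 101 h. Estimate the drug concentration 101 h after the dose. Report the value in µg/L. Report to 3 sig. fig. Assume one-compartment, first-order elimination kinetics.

4790 µg/L

C₀ = Dose / Vd = 1410 / 35.3 = 39.94 mg/L
k = ln2 / t½ = 0.693147 / 33.0 = 0.02100 h⁻¹
C = C₀ · e^(−k·t) = 39.94 × e^(−0.02100 × 101)
  = 39.94 × 0.1199 = 4.789 mg/L
Convert: 4.789 mg/L × 1000 = 4789 µg/L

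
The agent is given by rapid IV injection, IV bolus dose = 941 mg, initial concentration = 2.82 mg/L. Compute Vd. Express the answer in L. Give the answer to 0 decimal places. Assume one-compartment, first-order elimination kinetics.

334 L

Vd = Dose / C₀ = 941.0 / 2.82 = 333.7 L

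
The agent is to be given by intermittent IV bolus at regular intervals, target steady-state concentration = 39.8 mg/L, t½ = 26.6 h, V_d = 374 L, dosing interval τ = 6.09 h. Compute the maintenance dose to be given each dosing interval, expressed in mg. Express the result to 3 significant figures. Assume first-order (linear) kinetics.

k = ln2 / t½ = 0.693147 / 26.6 = 0.02606 h⁻¹
CL = k × Vd = 0.02606 × 374 = 9.746 L/h
At steady state, Dose/τ = Css × CL.
Dose = Css × CL × τ = 39.8 × 9.746 × 6.09 = 2362 mg

2360 mg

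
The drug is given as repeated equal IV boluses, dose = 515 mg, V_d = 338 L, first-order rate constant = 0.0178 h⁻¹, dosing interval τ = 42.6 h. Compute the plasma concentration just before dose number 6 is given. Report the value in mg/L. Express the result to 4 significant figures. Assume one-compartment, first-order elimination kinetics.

1.313 mg/L

C₀ per dose = Dose / Vd = 515 / 338 = 1.524 mg/L
Fraction remaining after one interval: r = e^(−kτ) = e^(−0.01780 × 42.6) = 0.4685
Before dose 6, 5 doses have been given (aged 1τ, 2τ, 3τ, 4τ, 5τ).
C_trough = C₀ × (r + r² + … + r^5) = C₀ × r(1−r^5)/(1−r)
        = 1.524 × 0.4685 × (1 − 0.02257) / (1 − 0.4685) = 1.313 mg/L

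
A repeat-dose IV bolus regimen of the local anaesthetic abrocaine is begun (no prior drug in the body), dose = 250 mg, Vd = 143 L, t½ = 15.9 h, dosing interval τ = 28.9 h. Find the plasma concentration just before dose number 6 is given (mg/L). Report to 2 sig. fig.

C₀ per dose = Dose / Vd = 250 / 143 = 1.748 mg/L
k = ln2 / t½ = 0.693147 / 15.9 = 0.04359 h⁻¹
Fraction remaining after one interval: r = e^(−kτ) = e^(−0.04359 × 28.9) = 0.2837
Before dose 6, 5 doses have been given (aged 1τ, 2τ, 3τ, 4τ, 5τ).
C_trough = C₀ × (r + r² + … + r^5) = C₀ × r(1−r^5)/(1−r)
        = 1.748 × 0.2837 × (1 − 0.001838) / (1 − 0.2837) = 0.6910 mg/L

0.69 mg/L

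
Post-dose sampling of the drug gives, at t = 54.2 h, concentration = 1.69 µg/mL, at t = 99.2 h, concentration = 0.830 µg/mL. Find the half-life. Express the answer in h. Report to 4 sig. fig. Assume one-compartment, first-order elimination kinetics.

43.87 h

k = ln(C₁/C₂) / (t₂ − t₁) = ln(1.69/0.830) / (99.2 − 54.2)
  = 0.7111 / 45.00 = 0.01580 h⁻¹
t½ = ln2 / k = 0.693147 / 0.01580 = 43.87 h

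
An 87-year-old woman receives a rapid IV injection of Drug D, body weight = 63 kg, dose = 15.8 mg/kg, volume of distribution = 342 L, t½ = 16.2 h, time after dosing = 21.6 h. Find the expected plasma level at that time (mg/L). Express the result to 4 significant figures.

Total dose = 15.8 × 63 = 995.4 mg
C₀ = Dose / Vd = 995.4 / 342 = 2.911 mg/L
k = ln2 / t½ = 0.693147 / 16.2 = 0.04279 h⁻¹
C = C₀ · e^(−k·t) = 2.911 × e^(−0.04279 × 21.6)
  = 2.911 × 0.3968 = 1.155 mg/L

1.155 mg/L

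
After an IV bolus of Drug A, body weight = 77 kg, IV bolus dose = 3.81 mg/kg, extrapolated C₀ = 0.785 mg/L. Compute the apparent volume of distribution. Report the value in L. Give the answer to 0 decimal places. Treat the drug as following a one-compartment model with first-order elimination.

374 L

Dose = 3.81 × 77 = 293.4 mg
Vd = Dose / C₀ = 293.4 / 0.785 = 373.8 L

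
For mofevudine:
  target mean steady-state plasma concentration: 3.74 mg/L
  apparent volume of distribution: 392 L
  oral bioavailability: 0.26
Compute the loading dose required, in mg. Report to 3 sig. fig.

5640 mg

LD = Css × Vd / F = 3.74 × 392 / 0.26 = 5639 mg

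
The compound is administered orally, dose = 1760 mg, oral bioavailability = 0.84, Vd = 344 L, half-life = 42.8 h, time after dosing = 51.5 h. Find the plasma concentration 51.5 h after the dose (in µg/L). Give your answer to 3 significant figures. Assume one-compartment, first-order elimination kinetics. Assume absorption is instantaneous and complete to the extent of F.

1870 µg/L

Amount reaching circulation = F × Dose = 0.84 × 1760 = 1478 mg
C₀ = F·Dose / Vd = 1478 / 344 = 4.297 mg/L
k = ln2 / t½ = 0.693147 / 42.8 = 0.01620 h⁻¹
C = C₀ · e^(−k·t) = 4.297 × e^(−0.01620 × 51.5)
  = 4.297 × 0.4342 = 1.866 mg/L
Convert: 1.866 mg/L × 1000 = 1866 µg/L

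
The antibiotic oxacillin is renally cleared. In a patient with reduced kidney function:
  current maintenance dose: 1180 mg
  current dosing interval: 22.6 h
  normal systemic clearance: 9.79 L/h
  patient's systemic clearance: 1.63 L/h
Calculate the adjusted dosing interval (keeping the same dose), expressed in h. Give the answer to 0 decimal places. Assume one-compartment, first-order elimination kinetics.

To keep the same average steady-state level, dosing rate must scale with clearance.
CL ratio = 1.63 / 9.79 = 0.1665
New interval (same dose) = 22.6 / 0.1665 = 135.7 h

136 h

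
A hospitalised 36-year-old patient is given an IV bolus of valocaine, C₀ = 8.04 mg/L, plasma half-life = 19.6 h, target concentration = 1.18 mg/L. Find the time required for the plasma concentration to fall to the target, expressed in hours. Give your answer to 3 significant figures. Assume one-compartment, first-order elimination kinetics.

54.3 h

k = ln2 / t½ = 0.693147 / 19.6 = 0.03536 h⁻¹
t = ln(C₀ / C) / k = ln(8.040 / 1.18) / 0.03536
  = ln(6.814) / 0.03536 = 1.919 / 0.03536 = 54.27 h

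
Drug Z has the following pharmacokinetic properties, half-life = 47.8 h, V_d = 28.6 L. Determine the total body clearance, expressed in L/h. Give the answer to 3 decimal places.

k = ln2 / t½ = 0.693147 / 47.8 = 0.01450 h⁻¹
CL = k × Vd = 0.01450 × 28.6 = 0.4147 L/h

0.415 L/h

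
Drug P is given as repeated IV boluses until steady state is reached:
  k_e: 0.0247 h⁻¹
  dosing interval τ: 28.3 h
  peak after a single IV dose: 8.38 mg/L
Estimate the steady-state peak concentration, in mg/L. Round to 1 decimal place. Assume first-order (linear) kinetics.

16.7 mg/L

e^(−kτ) = e^(−0.02470 × 28.3) = 0.4971
Accumulation ratio R = 1 / (1 − e^(−kτ)) = 1 / (1 − 0.4971) = 1.988
Steady-state peak = C₀ × R = 8.38 × 1.988 = 16.66 mg/L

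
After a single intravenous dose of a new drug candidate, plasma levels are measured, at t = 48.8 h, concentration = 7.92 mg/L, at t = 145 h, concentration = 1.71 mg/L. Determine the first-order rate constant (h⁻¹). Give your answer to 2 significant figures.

0.016 h⁻¹

k = ln(C₁/C₂) / (t₂ − t₁) = ln(7.92/1.71) / (145 − 48.8)
  = 1.533 / 96.20 = 0.01594 h⁻¹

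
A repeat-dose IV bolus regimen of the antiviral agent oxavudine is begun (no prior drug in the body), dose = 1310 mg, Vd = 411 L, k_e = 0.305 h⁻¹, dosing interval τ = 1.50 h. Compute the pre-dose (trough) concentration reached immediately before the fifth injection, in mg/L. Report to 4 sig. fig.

C₀ per dose = Dose / Vd = 1310 / 411 = 3.187 mg/L
Fraction remaining after one interval: r = e^(−kτ) = e^(−0.3050 × 1.50) = 0.6329
Before dose 5, 4 doses have been given (aged 1τ, 2τ, 3τ, 4τ).
C_trough = C₀ × (r + r² + … + r^4) = C₀ × r(1−r^4)/(1−r)
        = 3.187 × 0.6329 × (1 − 0.1605) / (1 − 0.6329) = 4.613 mg/L

4.613 mg/L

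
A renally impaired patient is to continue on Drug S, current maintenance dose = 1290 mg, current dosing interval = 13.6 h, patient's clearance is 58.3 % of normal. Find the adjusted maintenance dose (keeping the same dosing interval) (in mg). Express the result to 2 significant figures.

750 mg

To keep the same average steady-state level, dosing rate must scale with clearance.
CL ratio = 58.3 / 100 = 0.5830
New dose (same interval) = 1290 × 0.5830 = 752.1 mg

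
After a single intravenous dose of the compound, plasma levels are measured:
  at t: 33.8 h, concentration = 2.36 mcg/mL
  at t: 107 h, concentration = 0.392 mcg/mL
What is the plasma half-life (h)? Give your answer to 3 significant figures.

28.3 h

k = ln(C₁/C₂) / (t₂ − t₁) = ln(2.36/0.392) / (107 − 33.8)
  = 1.795 / 73.20 = 0.02452 h⁻¹
t½ = ln2 / k = 0.693147 / 0.02452 = 28.27 h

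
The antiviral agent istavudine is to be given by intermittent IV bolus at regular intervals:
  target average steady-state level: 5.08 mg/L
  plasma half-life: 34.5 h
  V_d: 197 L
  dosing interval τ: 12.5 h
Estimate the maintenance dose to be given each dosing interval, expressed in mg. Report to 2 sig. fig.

250 mg

k = ln2 / t½ = 0.693147 / 34.5 = 0.02009 h⁻¹
CL = k × Vd = 0.02009 × 197 = 3.958 L/h
At steady state, Dose/τ = Css × CL.
Dose = Css × CL × τ = 5.08 × 3.958 × 12.5 = 251.3 mg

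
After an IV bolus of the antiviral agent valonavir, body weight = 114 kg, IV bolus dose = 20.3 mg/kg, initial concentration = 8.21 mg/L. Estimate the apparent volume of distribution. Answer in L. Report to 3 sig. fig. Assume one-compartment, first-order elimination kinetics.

Dose = 20.3 × 114 = 2314 mg
Vd = Dose / C₀ = 2314 / 8.21 = 281.9 L

282 L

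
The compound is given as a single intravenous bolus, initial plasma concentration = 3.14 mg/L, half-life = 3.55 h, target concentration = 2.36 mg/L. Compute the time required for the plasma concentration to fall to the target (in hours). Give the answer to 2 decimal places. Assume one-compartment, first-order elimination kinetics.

1.46 h

k = ln2 / t½ = 0.693147 / 3.55 = 0.1953 h⁻¹
t = ln(C₀ / C) / k = ln(3.140 / 2.36) / 0.1953
  = ln(1.331) / 0.1953 = 0.2859 / 0.1953 = 1.464 h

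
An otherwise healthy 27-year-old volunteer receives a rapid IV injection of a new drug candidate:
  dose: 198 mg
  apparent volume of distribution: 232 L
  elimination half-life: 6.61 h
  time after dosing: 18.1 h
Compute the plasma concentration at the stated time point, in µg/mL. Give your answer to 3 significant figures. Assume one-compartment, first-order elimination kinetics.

0.128 µg/mL

C₀ = Dose / Vd = 198.0 / 232 = 0.8534 mg/L
k = ln2 / t½ = 0.693147 / 6.61 = 0.1049 h⁻¹
C = C₀ · e^(−k·t) = 0.8534 × e^(−0.1049 × 18.1)
  = 0.8534 × 0.1498 = 0.1278 mg/L
(0.1278 mg/L = 0.1278 µg/mL)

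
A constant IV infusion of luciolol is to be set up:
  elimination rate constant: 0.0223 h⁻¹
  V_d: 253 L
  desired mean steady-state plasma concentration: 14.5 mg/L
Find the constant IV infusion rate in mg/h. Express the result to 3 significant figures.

CL = k × Vd = 0.02230 × 253 = 5.642 L/h
At steady state, infusion rate R₀ = Css × CL = 14.5 × 5.642 = 81.81 mg/h

81.8 mg/h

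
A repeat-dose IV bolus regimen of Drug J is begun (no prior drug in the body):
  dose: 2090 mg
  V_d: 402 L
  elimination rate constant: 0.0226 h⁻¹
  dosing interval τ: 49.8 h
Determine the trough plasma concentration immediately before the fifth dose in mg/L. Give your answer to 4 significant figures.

C₀ per dose = Dose / Vd = 2090 / 402 = 5.199 mg/L
Fraction remaining after one interval: r = e^(−kτ) = e^(−0.02260 × 49.8) = 0.3245
Before dose 5, 4 doses have been given (aged 1τ, 2τ, 3τ, 4τ).
C_trough = C₀ × (r + r² + … + r^4) = C₀ × r(1−r^4)/(1−r)
        = 5.199 × 0.3245 × (1 − 0.01109) / (1 − 0.3245) = 2.470 mg/L

2.470 mg/L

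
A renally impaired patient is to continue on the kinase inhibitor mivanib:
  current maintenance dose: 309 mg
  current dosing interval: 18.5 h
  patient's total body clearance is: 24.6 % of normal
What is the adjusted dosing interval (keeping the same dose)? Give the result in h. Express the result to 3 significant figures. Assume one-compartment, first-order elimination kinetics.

To keep the same average steady-state level, dosing rate must scale with clearance.
CL ratio = 24.6 / 100 = 0.2460
New interval (same dose) = 18.5 / 0.2460 = 75.20 h

75.2 h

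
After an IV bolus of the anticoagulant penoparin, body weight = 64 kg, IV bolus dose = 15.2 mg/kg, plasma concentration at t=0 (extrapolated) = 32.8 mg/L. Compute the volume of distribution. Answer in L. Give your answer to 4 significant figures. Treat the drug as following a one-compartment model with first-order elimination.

Dose = 15.2 × 64 = 972.8 mg
Vd = Dose / C₀ = 972.8 / 32.8 = 29.66 L

29.66 L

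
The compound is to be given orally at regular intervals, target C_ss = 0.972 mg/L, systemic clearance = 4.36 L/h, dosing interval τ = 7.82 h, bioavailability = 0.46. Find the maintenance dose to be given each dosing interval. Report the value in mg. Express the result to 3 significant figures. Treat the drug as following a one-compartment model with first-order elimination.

72.0 mg

At steady state, F × (Dose/τ) = Css × CL.
Dose = Css × CL × τ / F = 0.972 × 4.360 × 7.82 / 0.46 = 72.04 mg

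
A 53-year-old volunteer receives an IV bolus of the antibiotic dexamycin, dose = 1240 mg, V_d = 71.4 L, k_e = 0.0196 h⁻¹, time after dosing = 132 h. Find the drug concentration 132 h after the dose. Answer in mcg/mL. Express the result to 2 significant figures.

1.3 mcg/mL

C₀ = Dose / Vd = 1240 / 71.4 = 17.37 mg/L
C = C₀ · e^(−k·t) = 17.37 × e^(−0.01960 × 132)
  = 17.37 × 0.07523 = 1.307 mg/L
(1.307 mg/L = 1.307 mcg/mL)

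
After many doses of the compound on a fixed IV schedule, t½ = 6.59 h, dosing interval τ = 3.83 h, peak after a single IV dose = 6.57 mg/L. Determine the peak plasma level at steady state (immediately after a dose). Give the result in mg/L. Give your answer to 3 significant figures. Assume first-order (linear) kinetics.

k = ln2 / t½ = 0.693147 / 6.59 = 0.1052 h⁻¹
e^(−kτ) = e^(−0.1052 × 3.83) = 0.6684
Accumulation ratio R = 1 / (1 − e^(−kτ)) = 1 / (1 − 0.6684) = 3.016
Steady-state peak = C₀ × R = 6.57 × 3.016 = 19.82 mg/L

19.8 mg/L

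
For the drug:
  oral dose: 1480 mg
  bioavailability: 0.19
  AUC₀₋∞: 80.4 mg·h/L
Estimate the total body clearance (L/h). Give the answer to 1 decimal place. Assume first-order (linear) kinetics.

CL = F·Dose / AUC = 0.19 × 1480 / 80.4 = 3.498 L/h

3.5 L/h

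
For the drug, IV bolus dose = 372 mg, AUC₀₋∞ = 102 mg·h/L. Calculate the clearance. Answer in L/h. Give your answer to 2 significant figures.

3.6 L/h

CL = Dose / AUC = 372 / 102 = 3.647 L/h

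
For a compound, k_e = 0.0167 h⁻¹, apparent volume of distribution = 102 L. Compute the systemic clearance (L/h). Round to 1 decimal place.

1.7 L/h

CL = k × Vd = 0.0167 × 102 = 1.703 L/h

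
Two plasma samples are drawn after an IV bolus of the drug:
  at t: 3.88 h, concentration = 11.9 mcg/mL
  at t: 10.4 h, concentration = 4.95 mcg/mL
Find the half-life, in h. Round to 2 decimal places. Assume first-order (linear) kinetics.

5.15 h

k = ln(C₁/C₂) / (t₂ − t₁) = ln(11.9/4.95) / (10.4 − 3.88)
  = 0.8772 / 6.520 = 0.1345 h⁻¹
t½ = ln2 / k = 0.693147 / 0.1345 = 5.154 h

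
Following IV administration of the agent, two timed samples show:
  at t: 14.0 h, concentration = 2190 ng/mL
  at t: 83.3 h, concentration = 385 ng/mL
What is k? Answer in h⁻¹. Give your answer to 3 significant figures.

0.0251 h⁻¹

k = ln(C₁/C₂) / (t₂ − t₁) = ln(2190/385) / (83.3 − 14.0)
  = 1.738 / 69.30 = 0.02508 h⁻¹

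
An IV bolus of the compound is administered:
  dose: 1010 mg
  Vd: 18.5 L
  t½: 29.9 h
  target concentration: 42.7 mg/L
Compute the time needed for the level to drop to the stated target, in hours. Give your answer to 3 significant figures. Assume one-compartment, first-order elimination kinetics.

10.6 h

C₀ = Dose / Vd = 1010 / 18.5 = 54.59 mg/L
k = ln2 / t½ = 0.693147 / 29.9 = 0.02318 h⁻¹
t = ln(C₀ / C) / k = ln(54.59 / 42.7) / 0.02318
  = ln(1.278) / 0.02318 = 0.2453 / 0.02318 = 10.58 h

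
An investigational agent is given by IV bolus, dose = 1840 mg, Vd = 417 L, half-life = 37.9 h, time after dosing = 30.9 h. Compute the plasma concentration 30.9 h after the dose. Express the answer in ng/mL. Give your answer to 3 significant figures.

C₀ = Dose / Vd = 1840 / 417 = 4.412 mg/L
k = ln2 / t½ = 0.693147 / 37.9 = 0.01829 h⁻¹
C = C₀ · e^(−k·t) = 4.412 × e^(−0.01829 × 30.9)
  = 4.412 × 0.5683 = 2.507 mg/L
Convert: 2.507 mg/L × 1000 = 2507 ng/mL

2510 ng/mL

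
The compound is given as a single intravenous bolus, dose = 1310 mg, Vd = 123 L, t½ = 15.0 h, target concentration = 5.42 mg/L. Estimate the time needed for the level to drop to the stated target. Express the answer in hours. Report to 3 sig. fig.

14.6 h

C₀ = Dose / Vd = 1310 / 123 = 10.65 mg/L
k = ln2 / t½ = 0.693147 / 15.0 = 0.04621 h⁻¹
t = ln(C₀ / C) / k = ln(10.65 / 5.42) / 0.04621
  = ln(1.965) / 0.04621 = 0.6755 / 0.04621 = 14.62 h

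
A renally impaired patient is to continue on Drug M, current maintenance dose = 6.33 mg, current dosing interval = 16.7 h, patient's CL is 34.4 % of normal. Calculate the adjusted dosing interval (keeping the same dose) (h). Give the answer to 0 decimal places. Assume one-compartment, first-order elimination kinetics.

49 h

To keep the same average steady-state level, dosing rate must scale with clearance.
CL ratio = 34.4 / 100 = 0.3440
New interval (same dose) = 16.7 / 0.3440 = 48.55 h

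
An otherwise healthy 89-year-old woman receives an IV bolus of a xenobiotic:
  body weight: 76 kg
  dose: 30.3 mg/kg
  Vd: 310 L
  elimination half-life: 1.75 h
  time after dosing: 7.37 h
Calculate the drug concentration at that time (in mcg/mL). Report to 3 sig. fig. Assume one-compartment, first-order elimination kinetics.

Total dose = 30.3 × 76 = 2303 mg
C₀ = Dose / Vd = 2303 / 310 = 7.429 mg/L
k = ln2 / t½ = 0.693147 / 1.75 = 0.3961 h⁻¹
C = C₀ · e^(−k·t) = 7.429 × e^(−0.3961 × 7.37)
  = 7.429 × 0.05397 = 0.4009 mg/L
(0.4009 mg/L = 0.4009 mcg/mL)

0.401 mcg/mL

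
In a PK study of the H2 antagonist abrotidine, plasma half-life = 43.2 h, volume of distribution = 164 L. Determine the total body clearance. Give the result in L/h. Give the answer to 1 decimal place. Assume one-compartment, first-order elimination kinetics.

2.6 L/h

k = ln2 / t½ = 0.693147 / 43.2 = 0.01605 h⁻¹
CL = k × Vd = 0.01605 × 164 = 2.632 L/h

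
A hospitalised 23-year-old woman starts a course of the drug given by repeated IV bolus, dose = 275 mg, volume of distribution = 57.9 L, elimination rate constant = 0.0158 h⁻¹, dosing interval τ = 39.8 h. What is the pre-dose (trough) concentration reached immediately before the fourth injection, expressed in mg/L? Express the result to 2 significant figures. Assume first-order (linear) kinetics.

C₀ per dose = Dose / Vd = 275 / 57.9 = 4.750 mg/L
Fraction remaining after one interval: r = e^(−kτ) = e^(−0.01580 × 39.8) = 0.5332
Before dose 4, 3 doses have been given (aged 1τ, 2τ, 3τ).
C_trough = C₀ × (r + r² + … + r^3) = C₀ × r(1−r^3)/(1−r)
        = 4.750 × 0.5332 × (1 − 0.1516) / (1 − 0.5332) = 4.603 mg/L

4.6 mg/L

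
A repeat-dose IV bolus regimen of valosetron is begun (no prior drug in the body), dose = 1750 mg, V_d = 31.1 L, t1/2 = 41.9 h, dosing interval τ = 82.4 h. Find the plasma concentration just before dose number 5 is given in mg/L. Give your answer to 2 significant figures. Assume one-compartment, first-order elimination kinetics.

19 mg/L

C₀ per dose = Dose / Vd = 1750 / 31.1 = 56.27 mg/L
k = ln2 / t½ = 0.693147 / 41.9 = 0.01654 h⁻¹
Fraction remaining after one interval: r = e^(−kτ) = e^(−0.01654 × 82.4) = 0.2559
Before dose 5, 4 doses have been given (aged 1τ, 2τ, 3τ, 4τ).
C_trough = C₀ × (r + r² + … + r^4) = C₀ × r(1−r^4)/(1−r)
        = 56.27 × 0.2559 × (1 − 0.004288) / (1 − 0.2559) = 19.27 mg/L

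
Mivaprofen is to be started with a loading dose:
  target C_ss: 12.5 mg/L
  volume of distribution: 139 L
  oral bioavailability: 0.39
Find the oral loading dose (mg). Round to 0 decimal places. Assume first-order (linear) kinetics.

LD = Css × Vd / F = 12.5 × 139 / 0.39 = 4455 mg

4455 mg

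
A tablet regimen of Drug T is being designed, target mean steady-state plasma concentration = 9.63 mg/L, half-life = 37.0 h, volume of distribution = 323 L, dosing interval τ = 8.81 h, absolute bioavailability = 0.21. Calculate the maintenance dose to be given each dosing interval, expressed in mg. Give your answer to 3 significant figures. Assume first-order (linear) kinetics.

2440 mg

k = ln2 / t½ = 0.693147 / 37.0 = 0.01873 h⁻¹
CL = k × Vd = 0.01873 × 323 = 6.050 L/h
At steady state, F × (Dose/τ) = Css × CL.
Dose = Css × CL × τ / F = 9.63 × 6.050 × 8.81 / 0.21 = 2444 mg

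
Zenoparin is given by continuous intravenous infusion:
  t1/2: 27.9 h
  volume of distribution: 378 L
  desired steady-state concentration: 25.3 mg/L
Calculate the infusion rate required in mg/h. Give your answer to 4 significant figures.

237.6 mg/h

k = ln2 / t½ = 0.693147 / 27.9 = 0.02484 h⁻¹
CL = k × Vd = 0.02484 × 378 = 9.390 L/h
At steady state, infusion rate R₀ = Css × CL = 25.3 × 9.390 = 237.6 mg/h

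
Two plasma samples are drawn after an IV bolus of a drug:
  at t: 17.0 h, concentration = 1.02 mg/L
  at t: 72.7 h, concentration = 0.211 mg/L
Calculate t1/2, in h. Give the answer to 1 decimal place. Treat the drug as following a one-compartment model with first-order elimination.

k = ln(C₁/C₂) / (t₂ − t₁) = ln(1.02/0.211) / (72.7 − 17.0)
  = 1.576 / 55.70 = 0.02829 h⁻¹
t½ = ln2 / k = 0.693147 / 0.02829 = 24.50 h

24.5 h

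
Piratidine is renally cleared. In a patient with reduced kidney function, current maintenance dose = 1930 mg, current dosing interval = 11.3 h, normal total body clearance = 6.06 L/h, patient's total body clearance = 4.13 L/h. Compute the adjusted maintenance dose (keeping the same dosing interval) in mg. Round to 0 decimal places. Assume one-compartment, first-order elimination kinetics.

To keep the same average steady-state level, dosing rate must scale with clearance.
CL ratio = 4.13 / 6.06 = 0.6815
New dose (same interval) = 1930 × 0.6815 = 1315 mg

1315 mg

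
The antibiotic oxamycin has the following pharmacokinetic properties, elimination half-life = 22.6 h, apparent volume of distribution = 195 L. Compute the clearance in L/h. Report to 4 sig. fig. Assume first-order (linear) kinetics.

5.981 L/h

k = ln2 / t½ = 0.693147 / 22.6 = 0.03067 h⁻¹
CL = k × Vd = 0.03067 × 195 = 5.981 L/h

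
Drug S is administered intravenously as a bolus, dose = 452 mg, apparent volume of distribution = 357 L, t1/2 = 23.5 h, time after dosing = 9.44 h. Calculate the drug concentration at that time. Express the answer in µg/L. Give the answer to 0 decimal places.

958 µg/L

C₀ = Dose / Vd = 452.0 / 357 = 1.266 mg/L
k = ln2 / t½ = 0.693147 / 23.5 = 0.02950 h⁻¹
C = C₀ · e^(−k·t) = 1.266 × e^(−0.02950 × 9.44)
  = 1.266 × 0.7569 = 0.9582 mg/L
Convert: 0.9582 mg/L × 1000 = 958.2 µg/L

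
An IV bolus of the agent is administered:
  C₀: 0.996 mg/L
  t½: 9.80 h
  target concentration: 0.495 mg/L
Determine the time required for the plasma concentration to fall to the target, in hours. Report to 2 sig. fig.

9.9 h

k = ln2 / t½ = 0.693147 / 9.80 = 0.07073 h⁻¹
t = ln(C₀ / C) / k = ln(0.9960 / 0.495) / 0.07073
  = ln(2.012) / 0.07073 = 0.6991 / 0.07073 = 9.884 h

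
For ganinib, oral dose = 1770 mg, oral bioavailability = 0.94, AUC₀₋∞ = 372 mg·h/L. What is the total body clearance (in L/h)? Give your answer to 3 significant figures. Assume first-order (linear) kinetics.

CL = F·Dose / AUC = 0.94 × 1770 / 372 = 4.473 L/h

4.47 L/h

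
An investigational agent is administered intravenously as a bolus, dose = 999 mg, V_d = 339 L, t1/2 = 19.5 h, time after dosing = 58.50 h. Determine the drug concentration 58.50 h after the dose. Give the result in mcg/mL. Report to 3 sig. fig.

0.368 mcg/mL

C₀ = Dose / Vd = 999.0 / 339 = 2.947 mg/L
k = ln2 / t½ = 0.693147 / 19.5 = 0.03555 h⁻¹
t / t½ = 58.50 / 19.5 = 3 half-lives
C = C₀ × (1/2)^3 = 2.947 × 0.1250 = 0.3684 mg/L
(0.3684 mg/L = 0.3684 mcg/mL)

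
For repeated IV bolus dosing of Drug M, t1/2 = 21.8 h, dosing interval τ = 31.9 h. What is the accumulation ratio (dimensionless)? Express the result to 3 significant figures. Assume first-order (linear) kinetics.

k = ln2 / t½ = 0.693147 / 21.8 = 0.03180 h⁻¹
e^(−kτ) = e^(−0.03180 × 31.9) = 0.3626
Accumulation ratio R = 1 / (1 − e^(−kτ)) = 1 / (1 − 0.3626) = 1.569

1.57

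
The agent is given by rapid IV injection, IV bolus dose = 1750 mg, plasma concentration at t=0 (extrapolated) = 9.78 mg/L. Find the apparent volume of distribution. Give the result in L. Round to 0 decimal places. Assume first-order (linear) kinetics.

Vd = Dose / C₀ = 1750 / 9.78 = 178.9 L

179 L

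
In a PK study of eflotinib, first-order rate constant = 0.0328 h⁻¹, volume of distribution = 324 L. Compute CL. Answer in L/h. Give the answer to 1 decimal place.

CL = k × Vd = 0.0328 × 324 = 10.63 L/h

10.6 L/h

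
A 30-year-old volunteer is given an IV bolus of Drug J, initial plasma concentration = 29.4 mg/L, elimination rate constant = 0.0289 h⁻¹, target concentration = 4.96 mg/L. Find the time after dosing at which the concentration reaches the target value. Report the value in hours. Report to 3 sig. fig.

t = ln(C₀ / C) / k = ln(29.40 / 4.96) / 0.02890
  = ln(5.927) / 0.02890 = 1.780 / 0.02890 = 61.59 h

61.6 h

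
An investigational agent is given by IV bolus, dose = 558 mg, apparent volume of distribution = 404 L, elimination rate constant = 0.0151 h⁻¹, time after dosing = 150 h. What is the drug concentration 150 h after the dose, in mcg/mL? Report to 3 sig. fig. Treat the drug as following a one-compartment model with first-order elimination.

C₀ = Dose / Vd = 558.0 / 404 = 1.381 mg/L
C = C₀ · e^(−k·t) = 1.381 × e^(−0.01510 × 150)
  = 1.381 × 0.1038 = 0.1433 mg/L
(0.1433 mg/L = 0.1433 mcg/mL)

0.143 mcg/mL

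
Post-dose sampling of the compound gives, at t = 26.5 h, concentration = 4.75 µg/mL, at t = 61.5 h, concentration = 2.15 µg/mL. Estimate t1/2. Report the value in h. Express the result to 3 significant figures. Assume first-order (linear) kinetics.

30.6 h

k = ln(C₁/C₂) / (t₂ − t₁) = ln(4.75/2.15) / (61.5 − 26.5)
  = 0.7927 / 35.00 = 0.02265 h⁻¹
t½ = ln2 / k = 0.693147 / 0.02265 = 30.60 h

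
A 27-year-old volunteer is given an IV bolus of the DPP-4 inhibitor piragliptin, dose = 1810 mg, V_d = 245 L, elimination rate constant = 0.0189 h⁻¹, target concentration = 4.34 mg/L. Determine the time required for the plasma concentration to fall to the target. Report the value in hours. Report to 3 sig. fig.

C₀ = Dose / Vd = 1810 / 245 = 7.388 mg/L
t = ln(C₀ / C) / k = ln(7.388 / 4.34) / 0.01890
  = ln(1.702) / 0.01890 = 0.5318 / 0.01890 = 28.14 h

28.1 h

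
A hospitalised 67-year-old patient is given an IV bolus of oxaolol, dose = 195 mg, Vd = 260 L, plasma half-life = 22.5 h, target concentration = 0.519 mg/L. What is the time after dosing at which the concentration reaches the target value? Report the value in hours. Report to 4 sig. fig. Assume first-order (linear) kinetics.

C₀ = Dose / Vd = 195.0 / 260 = 0.7500 mg/L
k = ln2 / t½ = 0.693147 / 22.5 = 0.03081 h⁻¹
t = ln(C₀ / C) / k = ln(0.7500 / 0.519) / 0.03081
  = ln(1.445) / 0.03081 = 0.3681 / 0.03081 = 11.95 h

11.95 h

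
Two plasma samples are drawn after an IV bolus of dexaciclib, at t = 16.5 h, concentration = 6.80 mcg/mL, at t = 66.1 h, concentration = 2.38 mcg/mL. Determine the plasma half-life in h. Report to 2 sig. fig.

k = ln(C₁/C₂) / (t₂ − t₁) = ln(6.80/2.38) / (66.1 − 16.5)
  = 1.050 / 49.60 = 0.02117 h⁻¹
t½ = ln2 / k = 0.693147 / 0.02117 = 32.74 h

33 h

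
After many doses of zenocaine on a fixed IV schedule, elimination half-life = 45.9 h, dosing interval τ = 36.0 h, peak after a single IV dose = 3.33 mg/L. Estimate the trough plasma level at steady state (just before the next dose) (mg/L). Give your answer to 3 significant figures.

4.61 mg/L

k = ln2 / t½ = 0.693147 / 45.9 = 0.01510 h⁻¹
e^(−kτ) = e^(−0.01510 × 36.0) = 0.5807
Accumulation ratio R = 1 / (1 − e^(−kτ)) = 1 / (1 − 0.5807) = 2.385
Steady-state trough = C₀ × R × e^(−kτ) = 3.33 × 2.385 × 0.5807 = 4.612 mg/L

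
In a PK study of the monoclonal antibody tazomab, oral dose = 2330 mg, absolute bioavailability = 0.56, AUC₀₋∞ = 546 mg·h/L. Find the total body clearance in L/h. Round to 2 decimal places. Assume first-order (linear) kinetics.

2.39 L/h

CL = F·Dose / AUC = 0.56 × 2330 / 546 = 2.390 L/h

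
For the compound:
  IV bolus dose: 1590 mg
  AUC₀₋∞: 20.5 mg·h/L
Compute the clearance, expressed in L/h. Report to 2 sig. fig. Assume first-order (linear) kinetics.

CL = Dose / AUC = 1590 / 20.5 = 77.56 L/h

78 L/h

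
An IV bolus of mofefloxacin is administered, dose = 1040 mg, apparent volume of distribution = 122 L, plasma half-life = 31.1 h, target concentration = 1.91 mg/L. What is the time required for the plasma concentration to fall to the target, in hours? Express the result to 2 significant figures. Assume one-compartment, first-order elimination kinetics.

67 h

C₀ = Dose / Vd = 1040 / 122 = 8.525 mg/L
k = ln2 / t½ = 0.693147 / 31.1 = 0.02229 h⁻¹
t = ln(C₀ / C) / k = ln(8.525 / 1.91) / 0.02229
  = ln(4.463) / 0.02229 = 1.496 / 0.02229 = 67.12 h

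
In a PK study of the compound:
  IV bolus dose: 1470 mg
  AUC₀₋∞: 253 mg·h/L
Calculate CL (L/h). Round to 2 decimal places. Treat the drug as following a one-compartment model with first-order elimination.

5.81 L/h

CL = Dose / AUC = 1470 / 253 = 5.810 L/h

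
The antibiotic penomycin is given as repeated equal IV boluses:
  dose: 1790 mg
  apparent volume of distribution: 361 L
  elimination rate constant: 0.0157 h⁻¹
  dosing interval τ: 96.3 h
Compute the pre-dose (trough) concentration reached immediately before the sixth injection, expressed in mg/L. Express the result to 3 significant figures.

C₀ per dose = Dose / Vd = 1790 / 361 = 4.958 mg/L
Fraction remaining after one interval: r = e^(−kτ) = e^(−0.01570 × 96.3) = 0.2205
Before dose 6, 5 doses have been given (aged 1τ, 2τ, 3τ, 4τ, 5τ).
C_trough = C₀ × (r + r² + … + r^5) = C₀ × r(1−r^5)/(1−r)
        = 4.958 × 0.2205 × (1 − 0.0005212) / (1 − 0.2205) = 1.402 mg/L

1.40 mg/L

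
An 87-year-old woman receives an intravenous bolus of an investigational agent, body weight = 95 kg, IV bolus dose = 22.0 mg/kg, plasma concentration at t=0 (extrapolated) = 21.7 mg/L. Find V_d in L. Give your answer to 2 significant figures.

Dose = 22.0 × 95 = 2090 mg
Vd = Dose / C₀ = 2090 / 21.7 = 96.31 L

96 L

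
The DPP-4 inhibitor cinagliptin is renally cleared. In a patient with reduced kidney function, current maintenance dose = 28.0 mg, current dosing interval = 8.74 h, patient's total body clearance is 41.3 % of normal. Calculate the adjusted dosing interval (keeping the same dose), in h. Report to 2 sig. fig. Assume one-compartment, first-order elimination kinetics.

21 h

To keep the same average steady-state level, dosing rate must scale with clearance.
CL ratio = 41.3 / 100 = 0.4130
New interval (same dose) = 8.74 / 0.4130 = 21.16 h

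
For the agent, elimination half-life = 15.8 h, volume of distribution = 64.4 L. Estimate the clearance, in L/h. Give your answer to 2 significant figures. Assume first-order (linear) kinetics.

k = ln2 / t½ = 0.693147 / 15.8 = 0.04387 h⁻¹
CL = k × Vd = 0.04387 × 64.4 = 2.825 L/h

2.8 L/h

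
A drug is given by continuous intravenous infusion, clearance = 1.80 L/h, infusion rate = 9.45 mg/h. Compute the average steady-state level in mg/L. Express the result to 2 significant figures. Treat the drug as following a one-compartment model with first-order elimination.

5.3 mg/L

At steady state Css = R₀ / CL = 9.45 / 1.800 = 5.250 mg/L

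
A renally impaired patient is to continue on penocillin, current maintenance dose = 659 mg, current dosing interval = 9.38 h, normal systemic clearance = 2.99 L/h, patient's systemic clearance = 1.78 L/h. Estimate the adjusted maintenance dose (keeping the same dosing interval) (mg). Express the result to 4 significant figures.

392.3 mg

To keep the same average steady-state level, dosing rate must scale with clearance.
CL ratio = 1.78 / 2.99 = 0.5953
New dose (same interval) = 659 × 0.5953 = 392.3 mg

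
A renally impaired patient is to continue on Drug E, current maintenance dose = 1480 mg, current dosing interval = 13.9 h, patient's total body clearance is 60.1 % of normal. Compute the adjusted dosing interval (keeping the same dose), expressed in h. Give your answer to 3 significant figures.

23.1 h

To keep the same average steady-state level, dosing rate must scale with clearance.
CL ratio = 60.1 / 100 = 0.6010
New interval (same dose) = 13.9 / 0.6010 = 23.13 h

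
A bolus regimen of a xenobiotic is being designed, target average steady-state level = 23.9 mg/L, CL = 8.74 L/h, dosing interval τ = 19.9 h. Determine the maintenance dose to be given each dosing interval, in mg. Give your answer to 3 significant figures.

4160 mg

At steady state, Dose/τ = Css × CL.
Dose = Css × CL × τ = 23.9 × 8.740 × 19.9 = 4157 mg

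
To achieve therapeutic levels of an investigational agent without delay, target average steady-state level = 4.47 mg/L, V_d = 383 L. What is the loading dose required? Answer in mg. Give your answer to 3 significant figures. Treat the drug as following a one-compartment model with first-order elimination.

1710 mg

LD = Css × Vd = 4.47 × 383 = 1712 mg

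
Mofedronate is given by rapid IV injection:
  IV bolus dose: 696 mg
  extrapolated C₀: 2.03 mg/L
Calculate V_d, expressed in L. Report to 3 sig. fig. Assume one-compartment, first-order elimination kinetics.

Vd = Dose / C₀ = 696.0 / 2.03 = 342.9 L

343 L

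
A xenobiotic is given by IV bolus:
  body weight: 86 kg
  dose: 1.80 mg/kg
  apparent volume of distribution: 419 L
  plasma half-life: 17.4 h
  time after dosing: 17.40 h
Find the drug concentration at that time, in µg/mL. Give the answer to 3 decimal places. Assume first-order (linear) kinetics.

Total dose = 1.80 × 86 = 154.8 mg
C₀ = Dose / Vd = 154.8 / 419 = 0.3695 mg/L
k = ln2 / t½ = 0.693147 / 17.4 = 0.03984 h⁻¹
t / t½ = 17.40 / 17.4 = 1 half-lives
C = C₀ × (1/2)^1 = 0.3695 × 0.5000 = 0.1848 mg/L
(0.1848 mg/L = 0.1848 µg/mL)

0.185 µg/mL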